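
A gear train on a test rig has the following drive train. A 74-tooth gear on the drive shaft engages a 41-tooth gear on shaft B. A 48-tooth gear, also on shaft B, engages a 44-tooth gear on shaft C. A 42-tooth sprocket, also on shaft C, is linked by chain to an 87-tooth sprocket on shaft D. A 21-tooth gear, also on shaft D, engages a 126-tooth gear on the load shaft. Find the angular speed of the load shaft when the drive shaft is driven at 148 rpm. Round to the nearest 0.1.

the drive shaft → shaft B (gear mesh, 41/74): 148 ÷ 0.55405 = 267.12 rpm
shaft B → shaft C (gear mesh, 44/48): 267.12 ÷ 0.91667 = 291.41 rpm
shaft C → shaft D (chain, 87/42): 291.41 ÷ 2.0714 = 140.68 rpm
shaft D → the load shaft (gear mesh, 126/21): 140.68 ÷ 6 = 23.446 rpm

23.4 rpm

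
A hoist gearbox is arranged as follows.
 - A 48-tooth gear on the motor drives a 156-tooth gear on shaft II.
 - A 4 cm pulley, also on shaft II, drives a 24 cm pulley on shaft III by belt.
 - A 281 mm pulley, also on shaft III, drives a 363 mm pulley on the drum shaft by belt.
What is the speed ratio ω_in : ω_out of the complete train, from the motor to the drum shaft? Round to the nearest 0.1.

25.2

Each stage contributes driven/driver: gear mesh 156/48 = 3.25, belt 24/4 = 6, belt 363/281 = 1.2918.
Overall: 3.25 × 6 × 1.2918 = 25.19.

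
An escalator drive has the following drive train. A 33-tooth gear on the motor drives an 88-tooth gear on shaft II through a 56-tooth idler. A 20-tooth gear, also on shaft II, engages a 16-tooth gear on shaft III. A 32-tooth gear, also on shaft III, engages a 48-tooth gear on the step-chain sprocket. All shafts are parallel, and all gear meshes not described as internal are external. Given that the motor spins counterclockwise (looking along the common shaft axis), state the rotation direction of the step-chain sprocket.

counterclockwise

the motor → shaft II: driver → idler → driven is 2 external meshes, 2 reversals → CCW.
shaft II → shaft III: external mesh, 1 reversal → CW.
shaft III → the step-chain sprocket: external mesh, 1 reversal → CCW.
4 reversals in total — an even number — so the step-chain sprocket turns the same way as the motor.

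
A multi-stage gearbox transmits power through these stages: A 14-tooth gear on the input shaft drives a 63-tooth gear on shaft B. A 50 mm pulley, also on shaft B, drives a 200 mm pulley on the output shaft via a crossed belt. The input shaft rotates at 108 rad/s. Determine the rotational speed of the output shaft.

the input shaft → shaft B (gear mesh, 63/14): 108 ÷ 4.5 = 24 rad/s
shaft B → the output shaft (belt, 200/50): 24 ÷ 4 = 6 rad/s

6 rad/s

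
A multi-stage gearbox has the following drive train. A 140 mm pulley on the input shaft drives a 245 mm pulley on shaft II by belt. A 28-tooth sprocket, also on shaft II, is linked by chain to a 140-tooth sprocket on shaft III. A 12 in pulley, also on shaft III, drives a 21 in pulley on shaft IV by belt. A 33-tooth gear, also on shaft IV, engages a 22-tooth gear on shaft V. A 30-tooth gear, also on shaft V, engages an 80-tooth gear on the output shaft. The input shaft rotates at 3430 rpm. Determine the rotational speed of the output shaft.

126 rpm

belt 245/140 = 1.75 → 3430/1.75 = 1960 rpm
chain 140/28 = 5 → 1960/5 = 392 rpm
belt 21/12 = 1.75 → 392/1.75 = 224 rpm
gear mesh 22/33 = 0.66667 → 224/0.66667 = 336 rpm
gear mesh 80/30 = 2.6667 → 336/2.6667 = 126 rpm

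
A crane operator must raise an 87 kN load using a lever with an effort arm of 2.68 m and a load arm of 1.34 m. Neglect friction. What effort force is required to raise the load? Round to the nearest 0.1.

Lever MA = effort arm / load arm = 2.68/1.34 = 2.
Effort = load / MA = 87 / 2 = 43.5 kN.

43.5 kN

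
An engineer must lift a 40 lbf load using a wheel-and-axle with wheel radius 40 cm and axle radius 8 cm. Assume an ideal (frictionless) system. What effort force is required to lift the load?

Wheel-and-axle MA = R/r = 40/8 = 5.
Effort = load / MA = 40 / 5 = 8 lbf.

8 lbf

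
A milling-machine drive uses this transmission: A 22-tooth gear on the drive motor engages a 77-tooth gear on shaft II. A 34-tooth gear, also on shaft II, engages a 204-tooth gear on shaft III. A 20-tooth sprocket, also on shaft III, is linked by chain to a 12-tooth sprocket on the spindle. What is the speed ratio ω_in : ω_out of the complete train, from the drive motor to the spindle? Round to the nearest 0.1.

12.6

Each stage contributes driven/driver: gear mesh 77/22 = 3.5, gear mesh 204/34 = 6, chain 12/20 = 0.6.
Overall: 3.5 × 6 × 0.6 = 12.6.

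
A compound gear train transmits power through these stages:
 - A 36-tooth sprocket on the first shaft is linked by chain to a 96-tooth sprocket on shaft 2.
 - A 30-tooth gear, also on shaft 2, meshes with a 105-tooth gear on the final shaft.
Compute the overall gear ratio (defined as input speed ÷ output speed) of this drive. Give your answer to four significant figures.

Each stage contributes driven/driver: chain 96/36 = 2.6667, gear mesh 105/30 = 3.5.
Overall: 2.6667 × 3.5 = 9.3333.

9.333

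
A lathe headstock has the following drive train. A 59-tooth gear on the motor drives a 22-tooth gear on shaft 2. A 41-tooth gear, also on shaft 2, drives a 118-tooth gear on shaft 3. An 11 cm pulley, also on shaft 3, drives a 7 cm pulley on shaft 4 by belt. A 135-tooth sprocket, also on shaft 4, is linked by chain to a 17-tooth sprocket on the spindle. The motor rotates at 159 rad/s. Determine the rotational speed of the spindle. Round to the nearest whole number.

Gear mesh: ratio = 22/59 = 0.37288, so shaft 2 turns at 159 / 0.37288 = 426.41 rad/s.
Gear mesh: ratio = 118/41 = 2.878, so shaft 3 turns at 426.41 / 2.878 = 148.16 rad/s.
Belt: ratio = 7/11 = 0.63636, so shaft 4 turns at 148.16 / 0.63636 = 232.82 rad/s.
Chain: ratio = 17/135 = 0.12593, so the spindle turns at 232.82 / 0.12593 = 1848.9 rad/s.

1849 rad/s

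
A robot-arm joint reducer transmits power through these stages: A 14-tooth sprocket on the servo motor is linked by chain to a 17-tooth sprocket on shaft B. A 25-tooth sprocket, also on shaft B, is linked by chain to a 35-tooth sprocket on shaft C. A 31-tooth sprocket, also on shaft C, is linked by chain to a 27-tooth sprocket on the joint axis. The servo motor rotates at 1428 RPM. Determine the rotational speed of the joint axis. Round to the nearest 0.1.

chain 17/14 = 1.2143 → 1428/1.2143 = 1176 RPM
chain 35/25 = 1.4 → 1176/1.4 = 840 RPM
chain 27/31 = 0.87097 → 840/0.87097 = 964.44 RPM

964.4 RPM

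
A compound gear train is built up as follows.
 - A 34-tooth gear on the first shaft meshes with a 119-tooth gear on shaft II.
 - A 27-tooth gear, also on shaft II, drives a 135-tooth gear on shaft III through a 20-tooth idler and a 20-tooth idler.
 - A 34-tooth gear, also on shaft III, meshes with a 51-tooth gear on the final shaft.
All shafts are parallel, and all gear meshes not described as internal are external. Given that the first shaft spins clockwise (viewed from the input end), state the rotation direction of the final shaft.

the first shaft → shaft II: external mesh, 1 reversal → CCW.
shaft II → shaft III: driver → idler → idler → driven is 3 external meshes, 3 reversals → CW.
shaft III → the final shaft: external mesh, 1 reversal → CCW.
5 reversals in total — an odd number — so the final shaft turns opposite to the first shaft.

counterclockwise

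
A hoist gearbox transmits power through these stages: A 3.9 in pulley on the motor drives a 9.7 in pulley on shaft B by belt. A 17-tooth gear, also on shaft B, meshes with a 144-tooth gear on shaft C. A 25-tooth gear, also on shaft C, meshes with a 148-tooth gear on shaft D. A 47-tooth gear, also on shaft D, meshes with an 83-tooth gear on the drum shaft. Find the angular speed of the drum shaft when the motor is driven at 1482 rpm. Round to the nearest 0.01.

the motor → shaft B (belt, 9.7/3.9): 1482 ÷ 2.4872 = 595.86 rpm
shaft B → shaft C (gear mesh, 144/17): 595.86 ÷ 8.4706 = 70.344 rpm
shaft C → shaft D (gear mesh, 148/25): 70.344 ÷ 5.92 = 11.882 rpm
shaft D → the drum shaft (gear mesh, 83/47): 11.882 ÷ 1.766 = 6.7286 rpm

6.73 rpm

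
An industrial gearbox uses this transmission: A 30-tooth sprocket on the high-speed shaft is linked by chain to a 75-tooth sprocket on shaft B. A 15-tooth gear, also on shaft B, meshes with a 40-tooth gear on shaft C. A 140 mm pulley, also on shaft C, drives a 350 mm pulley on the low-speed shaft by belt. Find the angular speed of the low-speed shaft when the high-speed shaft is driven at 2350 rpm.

chain 75/30 = 2.5 → 2350/2.5 = 940 rpm
gear mesh 40/15 = 2.6667 → 940/2.6667 = 352.5 rpm
belt 350/140 = 2.5 → 352.5/2.5 = 141 rpm

141 rpm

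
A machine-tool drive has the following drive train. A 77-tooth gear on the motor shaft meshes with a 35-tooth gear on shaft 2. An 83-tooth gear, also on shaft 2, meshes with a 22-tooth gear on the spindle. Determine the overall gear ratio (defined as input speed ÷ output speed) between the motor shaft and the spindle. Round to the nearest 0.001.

Each stage contributes driven/driver: gear mesh 35/77 = 0.45455, gear mesh 22/83 = 0.26506.
Overall: 0.45455 × 0.26506 = 0.12048.

0.120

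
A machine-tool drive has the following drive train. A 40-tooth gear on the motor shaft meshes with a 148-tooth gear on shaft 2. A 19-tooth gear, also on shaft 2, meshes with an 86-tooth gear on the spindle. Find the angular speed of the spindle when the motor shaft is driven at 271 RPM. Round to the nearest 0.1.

the motor shaft → shaft 2 (gear mesh, 148/40): 271 ÷ 3.7 = 73.243 RPM
shaft 2 → the spindle (gear mesh, 86/19): 73.243 ÷ 4.5263 = 16.182 RPM

16.2 RPM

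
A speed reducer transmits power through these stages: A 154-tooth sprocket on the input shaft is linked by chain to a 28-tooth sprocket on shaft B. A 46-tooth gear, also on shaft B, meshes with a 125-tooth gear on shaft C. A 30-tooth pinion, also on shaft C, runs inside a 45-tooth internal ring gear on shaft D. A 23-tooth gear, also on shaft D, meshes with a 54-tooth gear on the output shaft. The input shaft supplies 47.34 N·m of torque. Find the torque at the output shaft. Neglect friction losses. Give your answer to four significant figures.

Chain: ratio = 28/154 = 0.18182; torque at shaft B = 47.34 × 0.18182 = 8.6073 N·m.
Gear mesh: ratio = 125/46 = 2.7174; torque at shaft C = 8.6073 × 2.7174 = 23.389 N·m.
Internal gear: ratio = 45/30 = 1.5; torque at shaft D = 23.389 × 1.5 = 35.084 N·m.
Gear mesh: ratio = 54/23 = 2.3478; torque at the output shaft = 35.084 × 2.3478 = 82.371 N·m.

82.37 N·m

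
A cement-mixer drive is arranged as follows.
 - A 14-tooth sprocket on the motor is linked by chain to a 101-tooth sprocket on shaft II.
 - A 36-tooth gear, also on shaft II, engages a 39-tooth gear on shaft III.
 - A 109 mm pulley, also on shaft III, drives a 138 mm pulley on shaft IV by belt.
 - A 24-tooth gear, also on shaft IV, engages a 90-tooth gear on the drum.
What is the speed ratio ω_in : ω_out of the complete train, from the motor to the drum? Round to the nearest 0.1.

Each stage contributes driven/driver: chain 101/14 = 7.2143, gear mesh 39/36 = 1.0833, belt 138/109 = 1.2661, gear mesh 90/24 = 3.75.
Overall: 7.2143 × 1.0833 × 1.2661 × 3.75 = 37.106.

37.1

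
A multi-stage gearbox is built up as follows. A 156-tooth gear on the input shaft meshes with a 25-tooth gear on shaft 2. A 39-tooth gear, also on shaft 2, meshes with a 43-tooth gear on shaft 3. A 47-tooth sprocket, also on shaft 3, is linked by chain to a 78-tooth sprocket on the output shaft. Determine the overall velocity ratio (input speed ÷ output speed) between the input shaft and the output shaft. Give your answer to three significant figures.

Each stage contributes driven/driver: gear mesh 25/156 = 0.16026, gear mesh 43/39 = 1.1026, chain 78/47 = 1.6596.
Overall: 0.16026 × 1.1026 × 1.6596 = 0.29324.

0.293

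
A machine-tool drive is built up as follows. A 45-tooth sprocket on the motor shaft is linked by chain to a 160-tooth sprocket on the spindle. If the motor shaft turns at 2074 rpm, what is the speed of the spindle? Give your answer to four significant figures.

583.3 rpm

Chain: ratio = 160/45 = 3.5556, so the spindle turns at 2074 / 3.5556 = 583.31 rpm.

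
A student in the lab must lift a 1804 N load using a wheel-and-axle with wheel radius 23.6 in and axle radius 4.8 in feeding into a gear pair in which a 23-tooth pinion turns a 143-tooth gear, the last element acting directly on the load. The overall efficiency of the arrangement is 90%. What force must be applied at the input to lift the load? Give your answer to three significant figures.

Wheel-and-axle MA = R/r = 23.6/4.8 = 4.9167.
Gear pair MA = 143/23 = 6.2174.
Combined ideal MA = 4.9167 × 6.2174 = 30.569.
Actual MA = 30.569 × 0.90 = 27.512.
Effort = load / actual MA = 1804 / 27.512 = 65.571 N.

65.6 N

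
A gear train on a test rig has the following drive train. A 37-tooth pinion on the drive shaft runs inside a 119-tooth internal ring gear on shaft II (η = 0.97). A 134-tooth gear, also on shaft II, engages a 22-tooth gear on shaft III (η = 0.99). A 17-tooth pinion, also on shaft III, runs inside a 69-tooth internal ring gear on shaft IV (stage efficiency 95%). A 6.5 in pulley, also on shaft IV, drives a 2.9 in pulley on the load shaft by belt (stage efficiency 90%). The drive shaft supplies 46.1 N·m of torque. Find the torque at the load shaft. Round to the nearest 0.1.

internal gear 119/37 = 3.2162 → τ = 46.1·3.2162·0.97 = 143.82 N·m
gear mesh 22/134 = 0.16418 → τ = 143.82·0.16418·0.99 = 23.376 N·m
internal gear 69/17 = 4.0588 → τ = 23.376·4.0588·0.95 = 90.135 N·m
belt 2.9/6.5 = 0.44615 → τ = 90.135·0.44615·0.90 = 36.193 N·m

36.2 N·m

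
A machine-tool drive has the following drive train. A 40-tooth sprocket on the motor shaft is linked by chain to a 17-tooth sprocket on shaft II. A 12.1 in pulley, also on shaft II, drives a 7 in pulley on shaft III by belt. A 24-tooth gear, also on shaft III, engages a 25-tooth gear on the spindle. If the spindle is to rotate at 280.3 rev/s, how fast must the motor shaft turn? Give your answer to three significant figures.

Overall ratio R = 0.425 × 0.57851 × 1.0417 = 0.25611.
Required input speed = output speed × R = 280.3 × 0.25611 = 71.788 rev/s.

71.8 rev/s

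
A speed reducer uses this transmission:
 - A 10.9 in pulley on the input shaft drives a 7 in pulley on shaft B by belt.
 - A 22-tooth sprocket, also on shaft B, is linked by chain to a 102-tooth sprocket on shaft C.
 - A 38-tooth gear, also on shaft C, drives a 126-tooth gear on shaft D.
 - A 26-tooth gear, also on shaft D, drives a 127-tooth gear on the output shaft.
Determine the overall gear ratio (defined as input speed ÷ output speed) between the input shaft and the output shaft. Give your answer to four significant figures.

Each stage contributes driven/driver: belt 7/10.9 = 0.6422, chain 102/22 = 4.6364, gear mesh 126/38 = 3.3158, gear mesh 127/26 = 4.8846.
Overall: 0.6422 × 4.6364 × 3.3158 × 4.8846 = 48.224.

48.22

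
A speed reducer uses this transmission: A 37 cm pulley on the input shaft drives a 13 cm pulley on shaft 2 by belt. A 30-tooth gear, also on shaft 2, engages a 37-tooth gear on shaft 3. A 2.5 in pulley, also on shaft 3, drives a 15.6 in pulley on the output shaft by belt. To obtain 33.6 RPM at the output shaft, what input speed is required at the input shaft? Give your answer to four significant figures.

90.85 RPM

Overall ratio R = 0.35135 × 1.2333 × 6.24 = 2.704.
Required input speed = output speed × R = 33.6 × 2.704 = 90.854 RPM.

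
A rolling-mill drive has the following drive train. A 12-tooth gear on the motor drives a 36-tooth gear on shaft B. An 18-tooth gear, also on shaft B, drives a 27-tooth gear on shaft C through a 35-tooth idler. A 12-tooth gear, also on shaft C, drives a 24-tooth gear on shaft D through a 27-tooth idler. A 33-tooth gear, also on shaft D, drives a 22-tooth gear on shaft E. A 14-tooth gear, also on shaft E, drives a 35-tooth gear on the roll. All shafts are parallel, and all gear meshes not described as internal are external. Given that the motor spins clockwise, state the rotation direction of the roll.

the motor → shaft B: external mesh, 1 reversal → CCW.
shaft B → shaft C: driver → idler → driven is 2 external meshes, 2 reversals → CCW.
shaft C → shaft D: driver → idler → driven is 2 external meshes, 2 reversals → CCW.
shaft D → shaft E: external mesh, 1 reversal → CW.
shaft E → the roll: external mesh, 1 reversal → CCW.
7 reversals in total — an odd number — so the roll turns opposite to the motor.

counterclockwise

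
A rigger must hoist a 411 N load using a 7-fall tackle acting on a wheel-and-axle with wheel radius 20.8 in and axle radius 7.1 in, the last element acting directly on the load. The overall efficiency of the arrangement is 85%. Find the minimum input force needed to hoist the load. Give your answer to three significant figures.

23.6 N

Block-and-tackle MA = number of supporting rope parts = 7.
Wheel-and-axle MA = R/r = 20.8/7.1 = 2.9296.
Combined ideal MA = 7 × 2.9296 = 20.507.
Actual MA = 20.507 × 0.85 = 17.431.
Effort = load / actual MA = 411 / 17.431 = 23.579 N.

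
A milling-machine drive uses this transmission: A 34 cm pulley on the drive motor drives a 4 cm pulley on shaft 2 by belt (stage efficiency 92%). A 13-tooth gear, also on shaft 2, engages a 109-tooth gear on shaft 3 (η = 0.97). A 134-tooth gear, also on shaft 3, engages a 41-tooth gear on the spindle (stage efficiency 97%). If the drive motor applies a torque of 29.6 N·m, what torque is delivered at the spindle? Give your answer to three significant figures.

7.73 N·m

belt 4/34 = 0.11765 → τ = 29.6·0.11765·0.92 = 3.2038 N·m
gear mesh 109/13 = 8.3846 → τ = 3.2038·8.3846·0.97 = 26.056 N·m
gear mesh 41/134 = 0.30597 → τ = 26.056·0.30597·0.97 = 7.7333 N·m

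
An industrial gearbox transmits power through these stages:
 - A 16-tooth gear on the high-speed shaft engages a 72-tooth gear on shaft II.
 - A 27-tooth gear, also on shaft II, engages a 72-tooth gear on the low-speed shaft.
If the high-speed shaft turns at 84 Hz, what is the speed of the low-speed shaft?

the high-speed shaft → shaft II (gear mesh, 72/16): 84 ÷ 4.5 = 18.667 Hz
shaft II → the low-speed shaft (gear mesh, 72/27): 18.667 ÷ 2.6667 = 7 Hz

7 Hz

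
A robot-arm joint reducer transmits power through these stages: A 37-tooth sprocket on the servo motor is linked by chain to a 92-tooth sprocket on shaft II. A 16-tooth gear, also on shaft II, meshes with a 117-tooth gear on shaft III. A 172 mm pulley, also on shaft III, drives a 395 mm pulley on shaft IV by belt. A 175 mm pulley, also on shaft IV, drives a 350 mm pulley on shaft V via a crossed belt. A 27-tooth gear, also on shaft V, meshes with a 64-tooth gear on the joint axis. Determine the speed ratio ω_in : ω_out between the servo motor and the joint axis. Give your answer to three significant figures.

Each stage contributes driven/driver: chain 92/37 = 2.4865, gear mesh 117/16 = 7.3125, belt 395/172 = 2.2965, belt 350/175 = 2, gear mesh 64/27 = 2.3704.
Overall: 2.4865 × 7.3125 × 2.2965 × 2 × 2.3704 = 197.96.

198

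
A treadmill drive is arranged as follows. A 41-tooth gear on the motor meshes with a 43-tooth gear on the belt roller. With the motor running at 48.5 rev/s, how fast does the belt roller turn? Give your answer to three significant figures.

46.2 rev/s

the motor → the belt roller (gear mesh, 43/41): 48.5 ÷ 1.0488 = 46.244 rev/s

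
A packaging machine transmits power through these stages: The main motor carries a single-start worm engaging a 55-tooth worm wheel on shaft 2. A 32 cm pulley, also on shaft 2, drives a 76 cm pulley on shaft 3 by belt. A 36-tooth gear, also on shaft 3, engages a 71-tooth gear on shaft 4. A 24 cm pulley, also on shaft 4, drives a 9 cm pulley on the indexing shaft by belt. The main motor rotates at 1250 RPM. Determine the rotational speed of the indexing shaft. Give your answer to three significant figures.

the main motor → shaft 2 (worm, 55/1): 1250 ÷ 55 = 22.727 RPM
shaft 2 → shaft 3 (belt, 76/32): 22.727 ÷ 2.375 = 9.5694 RPM
shaft 3 → shaft 4 (gear mesh, 71/36): 9.5694 ÷ 1.9722 = 4.8521 RPM
shaft 4 → the indexing shaft (belt, 9/24): 4.8521 ÷ 0.375 = 12.939 RPM

12.9 RPM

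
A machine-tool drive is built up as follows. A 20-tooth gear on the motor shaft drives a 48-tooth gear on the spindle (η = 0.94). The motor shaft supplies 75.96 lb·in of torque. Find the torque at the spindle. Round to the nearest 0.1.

171.4 lb·in

After the gear mesh (48/20): 75.96 × 2.4 × 0.94 = 171.37 lb·in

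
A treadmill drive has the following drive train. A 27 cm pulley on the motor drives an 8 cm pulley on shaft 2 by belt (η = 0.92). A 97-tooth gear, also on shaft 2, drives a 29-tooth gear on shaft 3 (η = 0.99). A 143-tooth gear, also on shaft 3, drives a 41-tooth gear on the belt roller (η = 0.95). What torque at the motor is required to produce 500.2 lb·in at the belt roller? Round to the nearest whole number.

Overall ratio R = 0.2963 × 0.29897 × 0.28671 = 0.025398; overall efficiency η = 0.92 × 0.99 × 0.95 = 0.8653.
Input torque = output torque / (R × η) = 500.2 / (0.025398 × 0.8653) = 22761 lb·in.

22761 lb·in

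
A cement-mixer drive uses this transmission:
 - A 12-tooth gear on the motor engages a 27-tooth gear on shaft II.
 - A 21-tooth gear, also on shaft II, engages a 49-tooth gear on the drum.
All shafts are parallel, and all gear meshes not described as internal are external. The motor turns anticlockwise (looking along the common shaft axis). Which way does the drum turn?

the motor → shaft II: external mesh, 1 reversal → CW.
shaft II → the drum: external mesh, 1 reversal → CCW.
2 reversals in total — an even number — so the drum turns the same way as the motor.

anticlockwise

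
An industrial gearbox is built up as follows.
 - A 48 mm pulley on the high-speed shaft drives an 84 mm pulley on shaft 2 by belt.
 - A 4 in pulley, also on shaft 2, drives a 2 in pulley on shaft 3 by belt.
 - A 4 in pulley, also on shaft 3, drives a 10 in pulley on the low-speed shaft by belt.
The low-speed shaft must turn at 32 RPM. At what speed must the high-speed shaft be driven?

Overall ratio R = 1.75 × 0.5 × 2.5 = 2.1875.
Required input speed = output speed × R = 32 × 2.1875 = 70 RPM.

70 RPM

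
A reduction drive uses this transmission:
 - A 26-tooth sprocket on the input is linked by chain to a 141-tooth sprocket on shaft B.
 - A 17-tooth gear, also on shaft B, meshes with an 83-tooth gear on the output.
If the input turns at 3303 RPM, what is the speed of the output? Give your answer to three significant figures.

125 RPM

chain 141/26 = 5.4231 → 3303/5.4231 = 609.06 RPM
gear mesh 83/17 = 4.8824 → 609.06/4.8824 = 124.75 RPM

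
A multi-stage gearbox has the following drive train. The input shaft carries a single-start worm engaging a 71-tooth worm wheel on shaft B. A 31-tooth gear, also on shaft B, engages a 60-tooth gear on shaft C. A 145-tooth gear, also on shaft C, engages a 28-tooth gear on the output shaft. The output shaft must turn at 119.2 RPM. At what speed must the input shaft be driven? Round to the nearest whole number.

3163 RPM

Overall ratio R = 71 × 1.9355 × 0.1931 = 26.536.
Required input speed = output speed × R = 119.2 × 26.536 = 3163.1 RPM.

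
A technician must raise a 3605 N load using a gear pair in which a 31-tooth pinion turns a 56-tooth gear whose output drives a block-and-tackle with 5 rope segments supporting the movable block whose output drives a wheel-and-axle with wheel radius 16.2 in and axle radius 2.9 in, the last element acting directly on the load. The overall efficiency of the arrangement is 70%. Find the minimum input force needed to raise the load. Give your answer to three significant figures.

Gear pair MA = 56/31 = 1.8065.
Block-and-tackle MA = number of supporting rope parts = 5.
Wheel-and-axle MA = R/r = 16.2/2.9 = 5.5862.
Combined ideal MA = 1.8065 × 5 × 5.5862 = 50.456.
Actual MA = 50.456 × 0.70 = 35.319.
Effort = load / actual MA = 3605 / 35.319 = 102.07 N.

102 N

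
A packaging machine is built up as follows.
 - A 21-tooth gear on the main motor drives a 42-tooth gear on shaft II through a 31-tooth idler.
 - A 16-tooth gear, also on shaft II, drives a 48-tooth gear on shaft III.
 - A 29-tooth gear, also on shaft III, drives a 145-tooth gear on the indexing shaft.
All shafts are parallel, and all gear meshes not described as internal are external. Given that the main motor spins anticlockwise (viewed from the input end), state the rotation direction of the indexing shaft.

anticlockwise

the main motor → shaft II: driver → idler → driven is 2 external meshes, 2 reversals → CCW.
shaft II → shaft III: external mesh, 1 reversal → CW.
shaft III → the indexing shaft: external mesh, 1 reversal → CCW.
4 reversals in total — an even number — so the indexing shaft turns the same way as the main motor.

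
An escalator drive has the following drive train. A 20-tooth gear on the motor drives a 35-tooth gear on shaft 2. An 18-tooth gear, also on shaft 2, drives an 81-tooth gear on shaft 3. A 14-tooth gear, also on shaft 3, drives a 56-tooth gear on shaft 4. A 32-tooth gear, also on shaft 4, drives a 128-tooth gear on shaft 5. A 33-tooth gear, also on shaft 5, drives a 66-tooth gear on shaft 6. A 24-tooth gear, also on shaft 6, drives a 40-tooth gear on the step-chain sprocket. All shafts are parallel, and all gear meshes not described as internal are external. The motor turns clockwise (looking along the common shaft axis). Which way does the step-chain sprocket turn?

clockwise

the motor → shaft 2: external mesh, 1 reversal → CCW.
shaft 2 → shaft 3: external mesh, 1 reversal → CW.
shaft 3 → shaft 4: external mesh, 1 reversal → CCW.
shaft 4 → shaft 5: external mesh, 1 reversal → CW.
shaft 5 → shaft 6: external mesh, 1 reversal → CCW.
shaft 6 → the step-chain sprocket: external mesh, 1 reversal → CW.
6 reversals in total — an even number — so the step-chain sprocket turns the same way as the motor.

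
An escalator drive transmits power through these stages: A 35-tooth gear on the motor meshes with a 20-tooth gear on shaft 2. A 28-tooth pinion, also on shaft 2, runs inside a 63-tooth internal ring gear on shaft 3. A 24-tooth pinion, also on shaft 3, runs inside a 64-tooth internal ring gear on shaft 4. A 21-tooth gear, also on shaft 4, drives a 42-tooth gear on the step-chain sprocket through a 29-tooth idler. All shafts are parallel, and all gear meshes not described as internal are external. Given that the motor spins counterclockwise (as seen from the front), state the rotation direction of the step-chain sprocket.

the motor → shaft 2: external mesh, 1 reversal → CW.
shaft 2 → shaft 3: internal mesh, same direction → CW.
shaft 3 → shaft 4: internal mesh, same direction → CW.
shaft 4 → the step-chain sprocket: driver → idler → driven is 2 external meshes, 2 reversals → CW.
3 reversals in total — an odd number — so the step-chain sprocket turns opposite to the motor.

clockwise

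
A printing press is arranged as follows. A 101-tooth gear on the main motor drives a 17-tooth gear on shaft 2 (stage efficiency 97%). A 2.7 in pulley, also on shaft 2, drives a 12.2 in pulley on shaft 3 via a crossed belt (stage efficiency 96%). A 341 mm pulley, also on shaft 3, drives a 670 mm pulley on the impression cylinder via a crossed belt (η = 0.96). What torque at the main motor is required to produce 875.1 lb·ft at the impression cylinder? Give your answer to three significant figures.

Overall ratio R = 0.16832 × 4.5185 × 1.9648 = 1.4943; overall efficiency η = 0.97 × 0.96 × 0.96 = 0.8940.
Input torque = output torque / (R × η) = 875.1 / (1.4943 × 0.8940) = 655.09 lb·ft.

655 lb·ft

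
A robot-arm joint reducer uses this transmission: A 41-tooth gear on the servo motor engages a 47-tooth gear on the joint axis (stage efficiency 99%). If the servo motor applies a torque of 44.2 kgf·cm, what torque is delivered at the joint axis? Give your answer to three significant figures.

50.2 kgf·cm

After the gear mesh (47/41): 44.2 × 1.1463 × 0.99 = 50.162 kgf·cm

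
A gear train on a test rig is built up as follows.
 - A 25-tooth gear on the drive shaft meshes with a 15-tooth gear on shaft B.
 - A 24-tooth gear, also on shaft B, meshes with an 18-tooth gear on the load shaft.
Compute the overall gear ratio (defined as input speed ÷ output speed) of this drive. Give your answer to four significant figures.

Each stage contributes driven/driver: gear mesh 15/25 = 0.6, gear mesh 18/24 = 0.75.
Overall: 0.6 × 0.75 = 0.45.

0.4500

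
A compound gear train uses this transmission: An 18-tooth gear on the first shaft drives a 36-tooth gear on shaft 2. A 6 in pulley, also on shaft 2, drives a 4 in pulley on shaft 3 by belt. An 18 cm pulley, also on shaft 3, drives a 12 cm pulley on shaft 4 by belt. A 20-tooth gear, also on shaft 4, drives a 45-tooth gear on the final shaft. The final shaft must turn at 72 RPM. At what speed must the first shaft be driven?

144 RPM

Overall ratio R = 2 × 0.66667 × 0.66667 × 2.25 = 2.
Required input speed = output speed × R = 72 × 2 = 144 RPM.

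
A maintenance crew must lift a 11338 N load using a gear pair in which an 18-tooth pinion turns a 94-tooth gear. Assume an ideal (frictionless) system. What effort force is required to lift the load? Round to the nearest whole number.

2171 N

Gear pair MA = 94/18 = 5.2222.
Effort = load / MA = 11338 / 5.2222 = 2171.1 N.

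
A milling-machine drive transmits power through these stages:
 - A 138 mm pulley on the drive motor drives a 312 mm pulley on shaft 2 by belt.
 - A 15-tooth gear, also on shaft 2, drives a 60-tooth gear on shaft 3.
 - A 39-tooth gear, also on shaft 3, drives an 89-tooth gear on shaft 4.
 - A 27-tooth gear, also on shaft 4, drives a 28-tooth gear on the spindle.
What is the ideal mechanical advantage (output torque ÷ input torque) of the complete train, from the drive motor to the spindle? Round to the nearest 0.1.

Each stage contributes driven/driver: belt 312/138 = 2.2609, gear mesh 60/15 = 4, gear mesh 89/39 = 2.2821, gear mesh 28/27 = 1.037.
Overall: 2.2609 × 4 × 2.2821 × 1.037 = 21.402.

21.4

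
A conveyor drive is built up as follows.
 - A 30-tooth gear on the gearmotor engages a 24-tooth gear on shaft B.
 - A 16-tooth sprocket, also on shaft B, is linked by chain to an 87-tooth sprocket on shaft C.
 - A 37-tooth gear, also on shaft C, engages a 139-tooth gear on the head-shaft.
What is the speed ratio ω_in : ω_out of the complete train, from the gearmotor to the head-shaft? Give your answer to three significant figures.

Each stage contributes driven/driver: gear mesh 24/30 = 0.8, chain 87/16 = 5.4375, gear mesh 139/37 = 3.7568.
Overall: 0.8 × 5.4375 × 3.7568 = 16.342.

16.3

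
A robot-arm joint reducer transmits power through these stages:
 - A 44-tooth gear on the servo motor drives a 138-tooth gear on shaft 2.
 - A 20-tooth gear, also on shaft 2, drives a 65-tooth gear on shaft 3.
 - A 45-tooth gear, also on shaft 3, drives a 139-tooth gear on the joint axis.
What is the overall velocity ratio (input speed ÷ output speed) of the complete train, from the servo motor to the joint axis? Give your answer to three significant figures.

31.5

Each stage contributes driven/driver: gear mesh 138/44 = 3.1364, gear mesh 65/20 = 3.25, gear mesh 139/45 = 3.0889.
Overall: 3.1364 × 3.25 × 3.0889 = 31.486.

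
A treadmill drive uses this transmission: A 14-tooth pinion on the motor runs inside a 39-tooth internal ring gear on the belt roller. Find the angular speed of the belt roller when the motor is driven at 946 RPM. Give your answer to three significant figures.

Internal gear: ratio = 39/14 = 2.7857, so the belt roller turns at 946 / 2.7857 = 339.59 RPM.

340 RPM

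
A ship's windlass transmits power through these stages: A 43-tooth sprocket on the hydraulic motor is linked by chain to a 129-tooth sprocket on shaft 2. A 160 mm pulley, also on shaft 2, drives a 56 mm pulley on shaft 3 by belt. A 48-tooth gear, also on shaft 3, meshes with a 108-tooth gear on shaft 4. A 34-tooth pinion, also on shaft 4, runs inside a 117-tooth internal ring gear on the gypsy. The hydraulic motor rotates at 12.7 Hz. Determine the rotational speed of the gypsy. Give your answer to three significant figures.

the hydraulic motor → shaft 2 (chain, 129/43): 12.7 ÷ 3 = 4.2333 Hz
shaft 2 → shaft 3 (belt, 56/160): 4.2333 ÷ 0.35 = 12.095 Hz
shaft 3 → shaft 4 (gear mesh, 108/48): 12.095 ÷ 2.25 = 5.3757 Hz
shaft 4 → the gypsy (internal gear, 117/34): 5.3757 ÷ 3.4412 = 1.5622 Hz

1.56 Hz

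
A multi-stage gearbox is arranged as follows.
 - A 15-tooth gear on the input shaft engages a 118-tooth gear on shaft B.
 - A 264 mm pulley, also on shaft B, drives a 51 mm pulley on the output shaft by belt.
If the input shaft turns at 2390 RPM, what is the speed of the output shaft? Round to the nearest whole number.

1573 RPM

gear mesh 118/15 = 7.8667 → 2390/7.8667 = 303.81 RPM
belt 51/264 = 0.19318 → 303.81/0.19318 = 1572.7 RPM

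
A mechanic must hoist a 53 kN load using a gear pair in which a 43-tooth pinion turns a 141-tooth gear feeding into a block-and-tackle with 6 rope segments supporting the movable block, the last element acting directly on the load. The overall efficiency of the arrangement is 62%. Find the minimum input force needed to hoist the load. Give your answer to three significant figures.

4.34 kN

Gear pair MA = 141/43 = 3.2791.
Block-and-tackle MA = number of supporting rope parts = 6.
Combined ideal MA = 3.2791 × 6 = 19.674.
Actual MA = 19.674 × 0.62 = 12.198.
Effort = load / actual MA = 53 / 12.198 = 4.3449 kN.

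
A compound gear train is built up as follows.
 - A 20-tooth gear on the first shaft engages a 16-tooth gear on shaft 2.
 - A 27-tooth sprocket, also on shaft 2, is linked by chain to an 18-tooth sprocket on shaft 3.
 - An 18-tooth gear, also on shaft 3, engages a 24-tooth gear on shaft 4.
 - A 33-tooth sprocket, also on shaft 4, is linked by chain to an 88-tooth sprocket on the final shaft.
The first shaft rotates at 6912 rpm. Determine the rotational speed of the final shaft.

3645 rpm

gear mesh 16/20 = 0.8 → 6912/0.8 = 8640 rpm
chain 18/27 = 0.66667 → 8640/0.66667 = 12960 rpm
gear mesh 24/18 = 1.3333 → 12960/1.3333 = 9720 rpm
chain 88/33 = 2.6667 → 9720/2.6667 = 3645 rpm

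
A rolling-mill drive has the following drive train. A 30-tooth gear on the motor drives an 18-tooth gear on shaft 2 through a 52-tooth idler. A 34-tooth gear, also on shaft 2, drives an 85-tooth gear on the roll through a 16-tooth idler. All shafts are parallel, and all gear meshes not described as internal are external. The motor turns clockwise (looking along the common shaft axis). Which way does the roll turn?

clockwise

the motor → shaft 2: driver → idler → driven is 2 external meshes, 2 reversals → CW.
shaft 2 → the roll: driver → idler → driven is 2 external meshes, 2 reversals → CW.
4 reversals in total — an even number — so the roll turns the same way as the motor.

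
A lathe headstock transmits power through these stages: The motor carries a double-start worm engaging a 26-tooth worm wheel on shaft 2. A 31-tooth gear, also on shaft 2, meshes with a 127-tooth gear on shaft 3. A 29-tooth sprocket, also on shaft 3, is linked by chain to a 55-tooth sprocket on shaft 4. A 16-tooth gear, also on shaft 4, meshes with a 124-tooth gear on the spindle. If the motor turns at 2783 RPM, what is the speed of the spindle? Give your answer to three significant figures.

worm 26/2 = 13 → 2783/13 = 214.08 RPM
gear mesh 127/31 = 4.0968 → 214.08/4.0968 = 52.255 RPM
chain 55/29 = 1.8966 → 52.255/1.8966 = 27.553 RPM
gear mesh 124/16 = 7.75 → 27.553/7.75 = 3.5552 RPM

3.56 RPM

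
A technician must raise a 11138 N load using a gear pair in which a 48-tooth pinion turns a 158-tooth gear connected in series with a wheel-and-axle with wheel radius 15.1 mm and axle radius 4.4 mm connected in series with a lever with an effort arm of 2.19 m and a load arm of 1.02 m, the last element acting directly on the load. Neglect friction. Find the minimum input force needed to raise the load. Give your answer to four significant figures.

459.2 N

Gear pair MA = 158/48 = 3.2917.
Wheel-and-axle MA = R/r = 15.1/4.4 = 3.4318.
Lever MA = effort arm / load arm = 2.19/1.02 = 2.1471.
Combined ideal MA = 3.2917 × 3.4318 × 2.1471 = 24.254.
Effort = load / MA = 11138 / 24.254 = 459.22 N.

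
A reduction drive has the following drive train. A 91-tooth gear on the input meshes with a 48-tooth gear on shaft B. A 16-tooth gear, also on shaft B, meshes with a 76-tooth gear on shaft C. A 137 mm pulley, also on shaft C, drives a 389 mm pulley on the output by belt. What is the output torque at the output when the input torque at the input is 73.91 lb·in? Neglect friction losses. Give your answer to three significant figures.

After the gear mesh (48/91): 73.91 × 0.52747 = 38.985 lb·in
After the gear mesh (76/16): 38.985 × 4.75 = 185.18 lb·in
After the belt (389/137): 185.18 × 2.8394 = 525.81 lb·in

526 lb·in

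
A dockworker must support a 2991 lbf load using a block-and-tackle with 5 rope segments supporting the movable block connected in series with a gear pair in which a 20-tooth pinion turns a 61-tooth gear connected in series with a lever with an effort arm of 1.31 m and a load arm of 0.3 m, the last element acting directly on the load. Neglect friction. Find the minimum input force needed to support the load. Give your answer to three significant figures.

Block-and-tackle MA = number of supporting rope parts = 5.
Gear pair MA = 61/20 = 3.05.
Lever MA = effort arm / load arm = 1.31/0.3 = 4.3667.
Combined ideal MA = 5 × 3.05 × 4.3667 = 66.592.
Effort = load / MA = 2991 / 66.592 = 44.916 lbf.

44.9 lbf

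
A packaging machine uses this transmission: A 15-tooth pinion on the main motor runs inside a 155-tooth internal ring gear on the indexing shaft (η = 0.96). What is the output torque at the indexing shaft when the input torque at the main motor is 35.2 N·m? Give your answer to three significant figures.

Internal gear: ratio = 155/15 = 10.333; torque at the indexing shaft = 35.2 × 10.333 × 0.96 = 349.18 N·m.

349 N·m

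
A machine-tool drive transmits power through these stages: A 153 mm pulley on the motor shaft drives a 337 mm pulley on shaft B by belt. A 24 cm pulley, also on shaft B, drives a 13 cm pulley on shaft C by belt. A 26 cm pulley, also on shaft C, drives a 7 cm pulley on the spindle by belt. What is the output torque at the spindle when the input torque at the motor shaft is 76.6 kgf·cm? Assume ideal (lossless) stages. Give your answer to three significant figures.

Belt: ratio = 337/153 = 2.2026; torque at shaft B = 76.6 × 2.2026 = 168.72 kgf·cm.
Belt: ratio = 13/24 = 0.54167; torque at shaft C = 168.72 × 0.54167 = 91.39 kgf·cm.
Belt: ratio = 7/26 = 0.26923; torque at the spindle = 91.39 × 0.26923 = 24.605 kgf·cm.

24.6 kgf·cm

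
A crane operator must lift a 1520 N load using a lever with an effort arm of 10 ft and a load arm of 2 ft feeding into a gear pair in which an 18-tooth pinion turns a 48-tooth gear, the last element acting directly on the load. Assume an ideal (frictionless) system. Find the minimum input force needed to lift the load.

114 N

Lever MA = effort arm / load arm = 10/2 = 5.
Gear pair MA = 48/18 = 2.6667.
Combined ideal MA = 5 × 2.6667 = 13.333.
Effort = load / MA = 1520 / 13.333 = 114 N.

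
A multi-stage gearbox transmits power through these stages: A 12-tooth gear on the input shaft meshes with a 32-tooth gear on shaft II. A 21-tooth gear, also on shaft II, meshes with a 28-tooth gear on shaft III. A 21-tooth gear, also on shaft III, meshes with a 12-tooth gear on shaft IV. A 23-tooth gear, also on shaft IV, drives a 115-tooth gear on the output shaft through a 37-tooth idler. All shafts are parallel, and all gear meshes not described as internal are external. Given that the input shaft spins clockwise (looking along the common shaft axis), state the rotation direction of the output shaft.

counterclockwise

the input shaft → shaft II: external mesh, 1 reversal → CCW.
shaft II → shaft III: external mesh, 1 reversal → CW.
shaft III → shaft IV: external mesh, 1 reversal → CCW.
shaft IV → the output shaft: driver → idler → driven is 2 external meshes, 2 reversals → CCW.
5 reversals in total — an odd number — so the output shaft turns opposite to the input shaft.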